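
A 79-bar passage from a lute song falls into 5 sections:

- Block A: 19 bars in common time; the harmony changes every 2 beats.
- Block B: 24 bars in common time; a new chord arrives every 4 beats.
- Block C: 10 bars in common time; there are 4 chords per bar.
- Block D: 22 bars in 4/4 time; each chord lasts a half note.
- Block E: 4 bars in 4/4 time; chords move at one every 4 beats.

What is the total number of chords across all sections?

A: 19 bars × 4 beats = 76 beats; 2 beats/chord → 38 chords.
B: 24 bars × 4 beats = 96 beats; 4 beats/chord → 24 chords.
C: 10 bars × 4 beats = 40 beats; 1 beat/chord → 40 chords.
D: 22 bars × 4 beats = 88 beats; 2 beats/chord → 44 chords.
E: 4 bars × 4 beats = 16 beats; 4 beats/chord → 4 chords.
Total: 38 + 24 + 40 + 44 + 4 = 150.

150 chords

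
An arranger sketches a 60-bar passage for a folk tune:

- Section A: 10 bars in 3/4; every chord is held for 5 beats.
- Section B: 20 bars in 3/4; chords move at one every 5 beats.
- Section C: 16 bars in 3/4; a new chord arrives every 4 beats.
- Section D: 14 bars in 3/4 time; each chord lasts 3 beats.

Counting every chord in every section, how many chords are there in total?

A: 10·3 = 30 beats, 30/5 = 6 chords.
B: 20·3 = 60 beats, 60/5 = 12 chords.
C: 16·3 = 48 beats, 48/4 = 12 chords.
D: 14·3 = 42 beats, 42/3 = 14 chords.
Total: 6 + 12 + 12 + 14 = 44.

44 chords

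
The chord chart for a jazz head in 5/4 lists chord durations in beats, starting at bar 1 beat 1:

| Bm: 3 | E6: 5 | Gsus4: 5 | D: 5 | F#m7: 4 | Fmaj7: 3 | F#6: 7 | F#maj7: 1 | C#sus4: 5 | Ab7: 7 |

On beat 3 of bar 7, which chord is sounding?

F#maj7

Beat 3 of bar 7 is beat (7−1)×5 + 3 = 33 overall.
Running totals: Bm ends at 3, E6 ends at 8, Gsus4 ends at 13, D ends at 18, F#m7 ends at 22, Fmaj7 ends at 25, F#6 ends at 32, F#maj7 ends at 33.
Beat 33 falls within F#maj7.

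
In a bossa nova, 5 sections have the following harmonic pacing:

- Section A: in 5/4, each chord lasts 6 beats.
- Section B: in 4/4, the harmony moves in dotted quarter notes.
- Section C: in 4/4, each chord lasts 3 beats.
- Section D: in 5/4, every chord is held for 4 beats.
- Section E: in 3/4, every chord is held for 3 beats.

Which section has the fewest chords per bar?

A: each chord is 6 beats in 5/4, so 5/6 per bar.
B: each chord is 1.5 beats in 4/4, so 8/3 per bar.
C: each chord is 3 beats in 4/4, so 4/3 per bar.
D: each chord is 4 beats in 5/4, so 1.25 per bar.
E: each chord is 3 beats in 3/4, so 1 per bar.
Slowest is A at 5/6 chords/bar.

Section A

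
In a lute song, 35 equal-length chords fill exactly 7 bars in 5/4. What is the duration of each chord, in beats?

1 beat

7 bars × 5 beats/bar = 35 beats total.
35 beats ÷ 35 chords = 1 beats per chord.
(That is a quarter note.)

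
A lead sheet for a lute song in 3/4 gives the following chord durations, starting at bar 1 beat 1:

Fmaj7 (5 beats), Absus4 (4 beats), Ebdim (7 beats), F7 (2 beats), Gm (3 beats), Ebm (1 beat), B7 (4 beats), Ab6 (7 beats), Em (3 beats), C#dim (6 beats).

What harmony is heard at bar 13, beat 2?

Beat 2 of bar 13 is beat (13−1)×3 + 2 = 38 overall.
Running totals: Fmaj7 ends at 5, Absus4 ends at 9, Ebdim ends at 16, F7 ends at 18, Gm ends at 21, Ebm ends at 22, B7 ends at 26, Ab6 ends at 33, Em ends at 36, C#dim ends at 42.
Beat 38 falls within C#dim.

C#dim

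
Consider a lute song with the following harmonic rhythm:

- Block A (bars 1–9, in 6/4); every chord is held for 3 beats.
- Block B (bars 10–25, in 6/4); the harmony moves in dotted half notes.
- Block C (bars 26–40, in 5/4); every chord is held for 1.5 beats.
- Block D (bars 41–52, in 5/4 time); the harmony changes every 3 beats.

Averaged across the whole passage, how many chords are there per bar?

A: 9 × 6 = 54 beats ÷ 3 = 18 chords.
B: 16 × 6 = 96 beats ÷ 3 = 32 chords.
C: 15 × 5 = 75 beats ÷ 1.5 = 50 chords.
D: 12 × 5 = 60 beats ÷ 3 = 20 chords.
Overall: 120 chords over 52 bars → 120/52 = 30/13 chords per bar.

30/13 chords per bar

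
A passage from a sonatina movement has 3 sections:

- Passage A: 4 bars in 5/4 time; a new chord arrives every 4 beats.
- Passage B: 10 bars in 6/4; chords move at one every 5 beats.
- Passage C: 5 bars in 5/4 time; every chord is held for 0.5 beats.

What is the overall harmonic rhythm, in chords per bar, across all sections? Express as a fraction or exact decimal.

67/19 chords per bar

A: 4 bars of 5 beats is 20 beats; at 4 beats each that's 5 chords.
B: 10 bars of 6 beats is 60 beats; at 5 beats each that's 12 chords.
C: 5 bars of 5 beats is 25 beats; at 0.5 beats each that's 50 chords.
Overall: 67 chords over 19 bars → 67/19 = 67/19 chords per bar.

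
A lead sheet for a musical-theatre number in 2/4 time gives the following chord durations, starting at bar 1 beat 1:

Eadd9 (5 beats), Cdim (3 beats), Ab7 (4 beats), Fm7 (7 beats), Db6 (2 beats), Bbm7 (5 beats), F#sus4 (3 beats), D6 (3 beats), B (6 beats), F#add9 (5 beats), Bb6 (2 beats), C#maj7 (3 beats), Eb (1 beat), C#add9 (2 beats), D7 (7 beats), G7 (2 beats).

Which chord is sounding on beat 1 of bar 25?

Eb

Beat 1 of bar 25 is beat (25−1)×2 + 1 = 49 overall.
Running totals: Eadd9 ends at 5, Cdim ends at 8, Ab7 ends at 12, Fm7 ends at 19, Db6 ends at 21, Bbm7 ends at 26, F#sus4 ends at 29, D6 ends at 32, B ends at 38, F#add9 ends at 43, Bb6 ends at 45, C#maj7 ends at 48, Eb ends at 49.
Beat 49 falls within Eb.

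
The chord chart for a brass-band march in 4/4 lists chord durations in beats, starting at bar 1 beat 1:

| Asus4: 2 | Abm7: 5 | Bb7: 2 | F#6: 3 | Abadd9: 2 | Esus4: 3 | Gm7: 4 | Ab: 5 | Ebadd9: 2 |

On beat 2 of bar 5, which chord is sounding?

Gm7

Beat 2 of bar 5 is beat (5−1)×4 + 2 = 18 overall.
Running totals: Asus4 ends at 2, Abm7 ends at 7, Bb7 ends at 9, F#6 ends at 12, Abadd9 ends at 14, Esus4 ends at 17, Gm7 ends at 21.
Beat 18 falls within Gm7.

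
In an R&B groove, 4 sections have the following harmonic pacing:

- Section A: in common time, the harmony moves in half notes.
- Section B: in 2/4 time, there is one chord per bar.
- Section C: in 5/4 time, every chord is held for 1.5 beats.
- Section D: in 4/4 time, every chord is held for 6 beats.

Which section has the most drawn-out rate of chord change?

A: 4/2 = 2 chords/bar.
B: 2/2 = 1 chord/bar.
C: 5/1.5 = 10/3 chords/bar.
D: 4/6 = 2/3 chords/bar.
Slowest is D at 2/3 chords/bar.

Section D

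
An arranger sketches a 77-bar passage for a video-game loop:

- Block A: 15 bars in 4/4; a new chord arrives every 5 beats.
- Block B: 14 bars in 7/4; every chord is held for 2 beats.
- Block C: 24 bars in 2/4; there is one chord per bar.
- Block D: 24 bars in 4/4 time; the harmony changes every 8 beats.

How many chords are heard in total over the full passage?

A has 60 beats and chords last 5 each, so 12 chords.
B has 98 beats and chords last 2 each, so 49 chords.
C has 48 beats and chords last 2 each, so 24 chords.
D has 96 beats and chords last 8 each, so 12 chords.
Total: 12 + 49 + 24 + 12 = 97.

97 chords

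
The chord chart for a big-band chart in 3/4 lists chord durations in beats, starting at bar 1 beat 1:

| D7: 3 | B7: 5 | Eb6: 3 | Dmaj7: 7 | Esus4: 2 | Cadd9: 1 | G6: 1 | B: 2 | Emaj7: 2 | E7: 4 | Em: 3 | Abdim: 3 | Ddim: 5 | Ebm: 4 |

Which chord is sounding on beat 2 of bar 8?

B

Beat 2 of bar 8 is beat (8−1)×3 + 2 = 23 overall.
Running totals: D7 ends at 3, B7 ends at 8, Eb6 ends at 11, Dmaj7 ends at 18, Esus4 ends at 20, Cadd9 ends at 21, G6 ends at 22, B ends at 24.
Beat 23 falls within B.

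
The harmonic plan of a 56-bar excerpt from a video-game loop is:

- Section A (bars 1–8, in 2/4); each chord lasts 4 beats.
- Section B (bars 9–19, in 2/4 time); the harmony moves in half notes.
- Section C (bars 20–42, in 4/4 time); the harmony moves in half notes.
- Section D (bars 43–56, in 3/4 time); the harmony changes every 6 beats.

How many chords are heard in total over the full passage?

A: 8·2 = 16 beats, 16/4 = 4 chords.
B: 11·2 = 22 beats, 22/2 = 11 chords.
C: 23·4 = 92 beats, 92/2 = 46 chords.
D: 14·3 = 42 beats, 42/6 = 7 chords.
Total: 4 + 11 + 46 + 7 = 68.

68 chords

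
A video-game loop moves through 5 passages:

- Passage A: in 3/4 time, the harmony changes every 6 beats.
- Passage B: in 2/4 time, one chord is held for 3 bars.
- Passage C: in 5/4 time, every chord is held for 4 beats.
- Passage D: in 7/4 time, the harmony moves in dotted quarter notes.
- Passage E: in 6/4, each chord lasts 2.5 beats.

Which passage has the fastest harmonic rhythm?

Passage D

A: 3/6 = 0.5 chords/bar.
B: 2/6 = 1/3 chords/bar.
C: 5/4 = 1.25 chords/bar.
D: 7/1.5 = 14/3 chords/bar.
E: 6/2.5 = 2.4 chords/bar.
Fastest is D at 14/3 chords/bar.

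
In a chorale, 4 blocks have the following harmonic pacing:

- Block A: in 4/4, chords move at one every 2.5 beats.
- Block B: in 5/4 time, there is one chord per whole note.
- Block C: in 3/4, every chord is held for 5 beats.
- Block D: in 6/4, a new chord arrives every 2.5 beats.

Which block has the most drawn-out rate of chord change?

A: 4 beats/bar ÷ 2.5 beats/chord = 1.6 chords/bar.
B: 5 beats/bar ÷ 4 beats/chord = 1.25 chords/bar.
C: 3 beats/bar ÷ 5 beats/chord = 0.6 chords/bar.
D: 6 beats/bar ÷ 2.5 beats/chord = 2.4 chords/bar.
Slowest is C at 0.6 chords/bar.

Block C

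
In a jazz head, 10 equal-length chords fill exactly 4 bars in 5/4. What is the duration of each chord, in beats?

2 beats

4 bars × 5 beats/bar = 20 beats total.
20 beats ÷ 10 chords = 2 beats per chord.
(That is a half note.)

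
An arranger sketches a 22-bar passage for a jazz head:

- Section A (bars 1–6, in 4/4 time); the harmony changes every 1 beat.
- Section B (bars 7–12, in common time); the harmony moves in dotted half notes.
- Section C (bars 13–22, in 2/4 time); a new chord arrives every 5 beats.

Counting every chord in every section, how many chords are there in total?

36 chords

A: 6 bars × 4 beats = 24 beats; 1 beat/chord → 24 chords.
B: 6 bars × 4 beats = 24 beats; 3 beats/chord → 8 chords.
C: 10 bars × 2 beats = 20 beats; 5 beats/chord → 4 chords.
Total: 24 + 8 + 4 = 36.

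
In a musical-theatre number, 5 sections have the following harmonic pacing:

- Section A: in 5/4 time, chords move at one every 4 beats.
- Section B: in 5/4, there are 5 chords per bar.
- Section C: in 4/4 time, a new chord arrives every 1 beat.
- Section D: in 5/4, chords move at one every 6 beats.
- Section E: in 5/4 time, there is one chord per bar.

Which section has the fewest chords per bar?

Section D

A: 5 beats/bar ÷ 4 beats/chord = 1.25 chords/bar.
B: 5 beats/bar ÷ 1 beat/chord = 5 chords/bar.
C: 4 beats/bar ÷ 1 beat/chord = 4 chords/bar.
D: 5 beats/bar ÷ 6 beats/chord = 5/6 chords/bar.
E: 5 beats/bar ÷ 5 beats/chord = 1 chord/bar.
Slowest is D at 5/6 chords/bar.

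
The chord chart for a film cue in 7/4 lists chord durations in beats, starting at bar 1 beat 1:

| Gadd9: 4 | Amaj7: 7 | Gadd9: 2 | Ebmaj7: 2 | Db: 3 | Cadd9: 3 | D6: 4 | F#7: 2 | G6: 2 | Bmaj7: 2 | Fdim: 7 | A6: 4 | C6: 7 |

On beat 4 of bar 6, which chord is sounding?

A6

Beat 4 of bar 6 is beat (6−1)×7 + 4 = 39 overall.
Running totals: Gadd9 ends at 4, Amaj7 ends at 11, Gadd9 ends at 13, Ebmaj7 ends at 15, Db ends at 18, Cadd9 ends at 21, D6 ends at 25, F#7 ends at 27, G6 ends at 29, Bmaj7 ends at 31, Fdim ends at 38, A6 ends at 42.
Beat 39 falls within A6.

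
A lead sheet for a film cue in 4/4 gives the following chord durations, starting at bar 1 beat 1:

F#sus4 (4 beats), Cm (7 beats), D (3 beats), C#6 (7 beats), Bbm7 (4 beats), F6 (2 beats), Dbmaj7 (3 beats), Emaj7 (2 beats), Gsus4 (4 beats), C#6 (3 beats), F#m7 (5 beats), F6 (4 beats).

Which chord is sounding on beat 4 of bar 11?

Beat 4 of bar 11 is beat (11−1)×4 + 4 = 44 overall.
Running totals: F#sus4 ends at 4, Cm ends at 11, D ends at 14, C#6 ends at 21, Bbm7 ends at 25, F6 ends at 27, Dbmaj7 ends at 30, Emaj7 ends at 32, Gsus4 ends at 36, C#6 ends at 39, F#m7 ends at 44.
Beat 44 falls within F#m7.

F#m7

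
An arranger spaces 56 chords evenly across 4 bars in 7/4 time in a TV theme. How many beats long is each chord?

0.5 beats

4 bars × 7 beats/bar = 28 beats total.
28 beats ÷ 56 chords = 0.5 beats per chord.
(That is an eighth note.)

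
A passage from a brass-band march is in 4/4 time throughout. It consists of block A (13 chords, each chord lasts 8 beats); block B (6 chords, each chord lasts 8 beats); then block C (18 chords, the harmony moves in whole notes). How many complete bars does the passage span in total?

A: 13 × 8 = 104 beats = 26 bars.
B: 6 × 8 = 48 beats = 12 bars.
C: 18 × 4 = 72 beats = 18 bars.
Total: 26 + 12 + 18 = 56 bars.

56 bars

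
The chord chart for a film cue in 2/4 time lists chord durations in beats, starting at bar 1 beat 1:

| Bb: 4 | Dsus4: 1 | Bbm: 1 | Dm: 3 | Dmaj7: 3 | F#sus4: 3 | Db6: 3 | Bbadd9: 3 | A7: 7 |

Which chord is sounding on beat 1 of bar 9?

Db6

Beat 1 of bar 9 is beat (9−1)×2 + 1 = 17 overall.
Running totals: Bb ends at 4, Dsus4 ends at 5, Bbm ends at 6, Dm ends at 9, Dmaj7 ends at 12, F#sus4 ends at 15, Db6 ends at 18.
Beat 17 falls within Db6.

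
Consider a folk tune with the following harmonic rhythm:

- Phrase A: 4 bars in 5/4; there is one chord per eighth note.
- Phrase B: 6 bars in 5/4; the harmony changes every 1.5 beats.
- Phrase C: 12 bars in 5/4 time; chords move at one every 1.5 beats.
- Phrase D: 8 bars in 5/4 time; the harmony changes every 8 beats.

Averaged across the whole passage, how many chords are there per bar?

3.5 chords per bar

A: 4 × 5 = 20 beats ÷ 0.5 = 40 chords.
B: 6 × 5 = 30 beats ÷ 1.5 = 20 chords.
C: 12 × 5 = 60 beats ÷ 1.5 = 40 chords.
D: 8 × 5 = 40 beats ÷ 8 = 5 chords.
Overall: 105 chords over 30 bars → 105/30 = 3.5 chords per bar.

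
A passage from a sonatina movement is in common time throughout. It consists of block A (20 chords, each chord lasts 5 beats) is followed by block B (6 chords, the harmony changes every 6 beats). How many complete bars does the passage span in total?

34 bars

A: 20 × 5 = 100 beats = 25 bars.
B: 6 × 6 = 36 beats = 9 bars.
Total: 25 + 9 = 34 bars.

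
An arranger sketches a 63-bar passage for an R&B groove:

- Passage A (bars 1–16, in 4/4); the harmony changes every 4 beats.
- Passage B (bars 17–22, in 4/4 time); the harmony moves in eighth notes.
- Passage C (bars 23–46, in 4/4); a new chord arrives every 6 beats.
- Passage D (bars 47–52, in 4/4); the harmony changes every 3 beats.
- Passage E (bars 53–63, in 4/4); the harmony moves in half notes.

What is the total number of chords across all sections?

110 chords

A: 16 bars × 4 beats = 64 beats; 4 beats/chord → 16 chords.
B: 6 bars × 4 beats = 24 beats; 0.5 beats/chord → 48 chords.
C: 24 bars × 4 beats = 96 beats; 6 beats/chord → 16 chords.
D: 6 bars × 4 beats = 24 beats; 3 beats/chord → 8 chords.
E: 11 bars × 4 beats = 44 beats; 2 beats/chord → 22 chords.
Total: 16 + 48 + 16 + 8 + 22 = 110.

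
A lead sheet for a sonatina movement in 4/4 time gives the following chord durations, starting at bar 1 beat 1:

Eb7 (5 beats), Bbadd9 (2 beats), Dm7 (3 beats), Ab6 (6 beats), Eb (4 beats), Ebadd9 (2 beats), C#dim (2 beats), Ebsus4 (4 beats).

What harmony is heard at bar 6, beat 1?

Beat 1 of bar 6 is beat (6−1)×4 + 1 = 21 overall.
Running totals: Eb7 ends at 5, Bbadd9 ends at 7, Dm7 ends at 10, Ab6 ends at 16, Eb ends at 20, Ebadd9 ends at 22.
Beat 21 falls within Ebadd9.

Ebadd9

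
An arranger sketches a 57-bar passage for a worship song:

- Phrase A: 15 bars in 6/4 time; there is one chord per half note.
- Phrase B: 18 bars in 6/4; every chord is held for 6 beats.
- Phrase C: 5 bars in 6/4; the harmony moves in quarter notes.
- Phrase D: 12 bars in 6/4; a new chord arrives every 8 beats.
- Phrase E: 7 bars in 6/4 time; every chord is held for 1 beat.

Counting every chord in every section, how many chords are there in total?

144 chords

A: 15·6 = 90 beats, 90/2 = 45 chords.
B: 18·6 = 108 beats, 108/6 = 18 chords.
C: 5·6 = 30 beats, 30/1 = 30 chords.
D: 12·6 = 72 beats, 72/8 = 9 chords.
E: 7·6 = 42 beats, 42/1 = 42 chords.
Total: 45 + 18 + 30 + 9 + 42 = 144.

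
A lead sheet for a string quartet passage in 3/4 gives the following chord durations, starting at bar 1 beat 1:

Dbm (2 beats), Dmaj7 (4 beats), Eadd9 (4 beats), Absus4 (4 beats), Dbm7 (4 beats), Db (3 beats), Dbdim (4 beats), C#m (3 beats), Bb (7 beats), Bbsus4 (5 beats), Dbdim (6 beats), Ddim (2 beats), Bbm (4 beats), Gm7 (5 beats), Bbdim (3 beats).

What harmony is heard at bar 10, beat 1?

C#m

Beat 1 of bar 10 is beat (10−1)×3 + 1 = 28 overall.
Running totals: Dbm ends at 2, Dmaj7 ends at 6, Eadd9 ends at 10, Absus4 ends at 14, Dbm7 ends at 18, Db ends at 21, Dbdim ends at 25, C#m ends at 28.
Beat 28 falls within C#m.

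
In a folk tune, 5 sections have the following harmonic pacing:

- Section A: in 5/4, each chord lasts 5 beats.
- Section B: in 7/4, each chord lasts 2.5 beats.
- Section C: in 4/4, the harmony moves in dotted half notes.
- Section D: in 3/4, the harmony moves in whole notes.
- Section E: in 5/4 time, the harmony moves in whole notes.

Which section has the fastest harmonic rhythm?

Section B

A: 5/5 = 1 chord/bar.
B: 7/2.5 = 2.8 chords/bar.
C: 4/3 = 4/3 chords/bar.
D: 3/4 = 0.75 chords/bar.
E: 5/4 = 1.25 chords/bar.
Fastest is B at 2.8 chords/bar.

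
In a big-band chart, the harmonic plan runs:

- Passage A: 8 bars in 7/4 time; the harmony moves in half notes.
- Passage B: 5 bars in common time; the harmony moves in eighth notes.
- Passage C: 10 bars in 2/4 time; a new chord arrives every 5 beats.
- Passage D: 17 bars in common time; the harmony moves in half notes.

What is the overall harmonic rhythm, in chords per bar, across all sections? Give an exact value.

A: 8 × 7 = 56 beats ÷ 2 = 28 chords.
B: 5 × 4 = 20 beats ÷ 0.5 = 40 chords.
C: 10 × 2 = 20 beats ÷ 5 = 4 chords.
D: 17 × 4 = 68 beats ÷ 2 = 34 chords.
Overall: 106 chords over 40 bars → 106/40 = 2.65 chords per bar.

2.65 chords per bar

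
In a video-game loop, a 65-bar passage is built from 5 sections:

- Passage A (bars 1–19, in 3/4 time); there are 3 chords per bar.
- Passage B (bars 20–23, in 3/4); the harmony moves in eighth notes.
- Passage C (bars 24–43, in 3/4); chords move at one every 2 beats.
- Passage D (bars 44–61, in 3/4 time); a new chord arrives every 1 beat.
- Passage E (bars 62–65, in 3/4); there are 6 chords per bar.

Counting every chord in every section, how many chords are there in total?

A has 57 beats and chords last 1 each, so 57 chords.
B has 12 beats and chords last 0.5 each, so 24 chords.
C has 60 beats and chords last 2 each, so 30 chords.
D has 54 beats and chords last 1 each, so 54 chords.
E has 12 beats and chords last 0.5 each, so 24 chords.
Total: 57 + 24 + 30 + 54 + 24 = 189.

189 chords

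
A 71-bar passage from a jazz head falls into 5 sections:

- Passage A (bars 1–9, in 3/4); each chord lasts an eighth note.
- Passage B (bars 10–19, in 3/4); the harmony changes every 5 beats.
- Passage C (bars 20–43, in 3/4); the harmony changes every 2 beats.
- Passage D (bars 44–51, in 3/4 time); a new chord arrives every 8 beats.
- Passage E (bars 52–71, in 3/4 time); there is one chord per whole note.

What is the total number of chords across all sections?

A: 9·3 = 27 beats, 27/0.5 = 54 chords.
B: 10·3 = 30 beats, 30/5 = 6 chords.
C: 24·3 = 72 beats, 72/2 = 36 chords.
D: 8·3 = 24 beats, 24/8 = 3 chords.
E: 20·3 = 60 beats, 60/4 = 15 chords.
Total: 54 + 6 + 36 + 3 + 15 = 114.

114 chords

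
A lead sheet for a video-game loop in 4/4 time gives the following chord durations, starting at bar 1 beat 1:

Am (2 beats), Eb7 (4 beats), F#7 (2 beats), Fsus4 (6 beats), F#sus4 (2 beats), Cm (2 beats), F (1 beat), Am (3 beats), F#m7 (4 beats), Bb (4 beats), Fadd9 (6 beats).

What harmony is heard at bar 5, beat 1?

Cm

Beat 1 of bar 5 is beat (5−1)×4 + 1 = 17 overall.
Running totals: Am ends at 2, Eb7 ends at 6, F#7 ends at 8, Fsus4 ends at 14, F#sus4 ends at 16, Cm ends at 18.
Beat 17 falls within Cm.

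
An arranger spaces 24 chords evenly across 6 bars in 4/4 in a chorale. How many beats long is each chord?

1 beat

6 bars × 4 beats/bar = 24 beats total.
24 beats ÷ 24 chords = 1 beats per chord.
(That is a quarter note.)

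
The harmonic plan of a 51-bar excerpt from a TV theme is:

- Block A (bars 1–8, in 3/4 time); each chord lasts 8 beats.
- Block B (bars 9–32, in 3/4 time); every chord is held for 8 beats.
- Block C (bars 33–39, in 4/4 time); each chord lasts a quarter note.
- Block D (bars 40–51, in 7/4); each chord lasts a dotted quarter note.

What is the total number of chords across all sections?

A has 24 beats and chords last 8 each, so 3 chords.
B has 72 beats and chords last 8 each, so 9 chords.
C has 28 beats and chords last 1 each, so 28 chords.
D has 84 beats and chords last 1.5 each, so 56 chords.
Total: 3 + 9 + 28 + 56 = 96.

96 chords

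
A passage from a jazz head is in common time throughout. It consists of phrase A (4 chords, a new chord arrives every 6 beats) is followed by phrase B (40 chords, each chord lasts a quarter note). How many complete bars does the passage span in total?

16 bars

A: 4 × 6 = 24 beats = 6 bars.
B: 40 × 1 = 40 beats = 10 bars.
Total: 6 + 10 = 16 bars.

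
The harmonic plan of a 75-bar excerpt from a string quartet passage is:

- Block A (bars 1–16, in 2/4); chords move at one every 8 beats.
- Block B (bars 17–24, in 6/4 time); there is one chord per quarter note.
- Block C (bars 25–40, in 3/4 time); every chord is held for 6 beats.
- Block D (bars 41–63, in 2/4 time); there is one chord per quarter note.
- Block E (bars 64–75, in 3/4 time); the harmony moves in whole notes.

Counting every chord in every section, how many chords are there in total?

115 chords

A has 32 beats and chords last 8 each, so 4 chords.
B has 48 beats and chords last 1 each, so 48 chords.
C has 48 beats and chords last 6 each, so 8 chords.
D has 46 beats and chords last 1 each, so 46 chords.
E has 36 beats and chords last 4 each, so 9 chords.
Total: 4 + 48 + 8 + 46 + 9 = 115.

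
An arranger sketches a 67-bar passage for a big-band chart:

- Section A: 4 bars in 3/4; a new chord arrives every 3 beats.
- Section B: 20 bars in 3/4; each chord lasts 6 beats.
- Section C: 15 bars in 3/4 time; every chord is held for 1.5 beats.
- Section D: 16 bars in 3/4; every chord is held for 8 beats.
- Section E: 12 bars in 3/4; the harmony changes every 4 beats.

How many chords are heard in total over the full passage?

A: 4 bars × 3 beats = 12 beats; 3 beats/chord → 4 chords.
B: 20 bars × 3 beats = 60 beats; 6 beats/chord → 10 chords.
C: 15 bars × 3 beats = 45 beats; 1.5 beats/chord → 30 chords.
D: 16 bars × 3 beats = 48 beats; 8 beats/chord → 6 chords.
E: 12 bars × 3 beats = 36 beats; 4 beats/chord → 9 chords.
Total: 4 + 10 + 30 + 6 + 9 = 59.

59 chords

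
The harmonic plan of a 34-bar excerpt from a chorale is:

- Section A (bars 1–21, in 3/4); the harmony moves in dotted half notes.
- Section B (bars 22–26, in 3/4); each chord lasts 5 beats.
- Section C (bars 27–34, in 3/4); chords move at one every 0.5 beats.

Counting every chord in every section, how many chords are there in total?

A: 21 bars × 3 beats = 63 beats; 3 beats/chord → 21 chords.
B: 5 bars × 3 beats = 15 beats; 5 beats/chord → 3 chords.
C: 8 bars × 3 beats = 24 beats; 0.5 beats/chord → 48 chords.
Total: 21 + 3 + 48 = 72.

72 chords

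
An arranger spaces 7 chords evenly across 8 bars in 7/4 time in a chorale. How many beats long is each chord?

8 bars × 7 beats/bar = 56 beats total.
56 beats ÷ 7 chords = 8 beats per chord.

8 beats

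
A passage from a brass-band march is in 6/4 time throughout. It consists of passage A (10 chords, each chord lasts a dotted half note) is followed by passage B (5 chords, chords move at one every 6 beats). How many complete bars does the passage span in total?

10 bars

A: 10 × 3 = 30 beats = 5 bars.
B: 5 × 6 = 30 beats = 5 bars.
Total: 5 + 5 = 10 bars.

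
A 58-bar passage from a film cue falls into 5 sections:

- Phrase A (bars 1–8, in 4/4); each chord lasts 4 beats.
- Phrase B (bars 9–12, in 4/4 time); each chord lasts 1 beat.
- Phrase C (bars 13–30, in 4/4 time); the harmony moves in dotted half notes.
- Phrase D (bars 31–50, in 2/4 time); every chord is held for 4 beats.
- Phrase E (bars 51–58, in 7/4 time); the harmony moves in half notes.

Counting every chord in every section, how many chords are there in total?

A: 8 bars × 4 beats = 32 beats; 4 beats/chord → 8 chords.
B: 4 bars × 4 beats = 16 beats; 1 beat/chord → 16 chords.
C: 18 bars × 4 beats = 72 beats; 3 beats/chord → 24 chords.
D: 20 bars × 2 beats = 40 beats; 4 beats/chord → 10 chords.
E: 8 bars × 7 beats = 56 beats; 2 beats/chord → 28 chords.
Total: 8 + 16 + 24 + 10 + 28 = 86.

86 chords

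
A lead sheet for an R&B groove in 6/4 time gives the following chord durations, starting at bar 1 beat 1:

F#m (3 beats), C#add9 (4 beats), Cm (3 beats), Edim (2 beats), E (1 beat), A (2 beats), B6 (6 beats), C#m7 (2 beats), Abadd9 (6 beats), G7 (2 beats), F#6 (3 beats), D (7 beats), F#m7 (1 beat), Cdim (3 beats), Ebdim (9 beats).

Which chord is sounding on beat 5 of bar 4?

C#m7

Beat 5 of bar 4 is beat (4−1)×6 + 5 = 23 overall.
Running totals: F#m ends at 3, C#add9 ends at 7, Cm ends at 10, Edim ends at 12, E ends at 13, A ends at 15, B6 ends at 21, C#m7 ends at 23.
Beat 23 falls within C#m7.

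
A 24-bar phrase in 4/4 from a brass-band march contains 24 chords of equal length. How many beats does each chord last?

24 bars × 4 beats/bar = 96 beats total.
96 beats ÷ 24 chords = 4 beats per chord.
(That is a whole note.)

4 beats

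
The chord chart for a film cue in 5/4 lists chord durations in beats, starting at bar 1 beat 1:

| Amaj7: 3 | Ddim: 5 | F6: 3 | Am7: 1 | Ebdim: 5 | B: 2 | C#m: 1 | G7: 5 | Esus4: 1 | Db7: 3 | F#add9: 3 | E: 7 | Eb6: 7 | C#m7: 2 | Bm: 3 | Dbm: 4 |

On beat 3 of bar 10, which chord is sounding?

C#m7

Beat 3 of bar 10 is beat (10−1)×5 + 3 = 48 overall.
Running totals: Amaj7 ends at 3, Ddim ends at 8, F6 ends at 11, Am7 ends at 12, Ebdim ends at 17, B ends at 19, C#m ends at 20, G7 ends at 25, Esus4 ends at 26, Db7 ends at 29, F#add9 ends at 32, E ends at 39, Eb6 ends at 46, C#m7 ends at 48.
Beat 48 falls within C#m7.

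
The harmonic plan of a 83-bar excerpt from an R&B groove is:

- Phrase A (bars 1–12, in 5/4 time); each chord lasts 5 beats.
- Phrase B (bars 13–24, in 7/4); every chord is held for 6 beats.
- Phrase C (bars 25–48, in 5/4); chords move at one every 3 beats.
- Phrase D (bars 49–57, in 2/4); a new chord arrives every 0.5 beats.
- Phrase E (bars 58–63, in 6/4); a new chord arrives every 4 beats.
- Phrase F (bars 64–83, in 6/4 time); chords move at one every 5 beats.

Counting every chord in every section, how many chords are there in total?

135 chords

A: 12 bars × 5 beats = 60 beats; 5 beats/chord → 12 chords.
B: 12 bars × 7 beats = 84 beats; 6 beats/chord → 14 chords.
C: 24 bars × 5 beats = 120 beats; 3 beats/chord → 40 chords.
D: 9 bars × 2 beats = 18 beats; 0.5 beats/chord → 36 chords.
E: 6 bars × 6 beats = 36 beats; 4 beats/chord → 9 chords.
F: 20 bars × 6 beats = 120 beats; 5 beats/chord → 24 chords.
Total: 12 + 14 + 40 + 36 + 9 + 24 = 135.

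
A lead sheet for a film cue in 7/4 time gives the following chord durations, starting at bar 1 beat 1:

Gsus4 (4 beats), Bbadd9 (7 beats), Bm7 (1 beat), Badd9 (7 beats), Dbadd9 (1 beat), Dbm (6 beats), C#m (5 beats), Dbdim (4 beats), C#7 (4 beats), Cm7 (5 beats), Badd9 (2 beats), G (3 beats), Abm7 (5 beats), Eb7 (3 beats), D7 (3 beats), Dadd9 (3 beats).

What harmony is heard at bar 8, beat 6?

Eb7

Beat 6 of bar 8 is beat (8−1)×7 + 6 = 55 overall.
Running totals: Gsus4 ends at 4, Bbadd9 ends at 11, Bm7 ends at 12, Badd9 ends at 19, Dbadd9 ends at 20, Dbm ends at 26, C#m ends at 31, Dbdim ends at 35, C#7 ends at 39, Cm7 ends at 44, Badd9 ends at 46, G ends at 49, Abm7 ends at 54, Eb7 ends at 57.
Beat 55 falls within Eb7.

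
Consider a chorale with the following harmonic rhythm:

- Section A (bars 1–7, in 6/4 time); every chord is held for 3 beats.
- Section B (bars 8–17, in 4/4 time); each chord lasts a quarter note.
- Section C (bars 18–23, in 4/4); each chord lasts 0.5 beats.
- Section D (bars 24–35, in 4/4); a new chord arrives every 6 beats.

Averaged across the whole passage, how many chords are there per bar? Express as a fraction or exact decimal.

A: 7 × 6 = 42 beats ÷ 3 = 14 chords.
B: 10 × 4 = 40 beats ÷ 1 = 40 chords.
C: 6 × 4 = 24 beats ÷ 0.5 = 48 chords.
D: 12 × 4 = 48 beats ÷ 6 = 8 chords.
Overall: 110 chords over 35 bars → 110/35 = 22/7 chords per bar.

22/7 chords per bar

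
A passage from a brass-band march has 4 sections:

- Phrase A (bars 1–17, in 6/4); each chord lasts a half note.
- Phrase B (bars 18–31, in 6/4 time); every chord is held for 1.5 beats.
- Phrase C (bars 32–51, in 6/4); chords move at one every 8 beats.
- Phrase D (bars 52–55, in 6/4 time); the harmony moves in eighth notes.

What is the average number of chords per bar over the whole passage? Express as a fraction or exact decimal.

A: 17 bars of 6 beats is 102 beats; at 2 beats each that's 51 chords.
B: 14 bars of 6 beats is 84 beats; at 1.5 beats each that's 56 chords.
C: 20 bars of 6 beats is 120 beats; at 8 beats each that's 15 chords.
D: 4 bars of 6 beats is 24 beats; at 0.5 beats each that's 48 chords.
Overall: 170 chords over 55 bars → 170/55 = 34/11 chords per bar.

34/11 chords per bar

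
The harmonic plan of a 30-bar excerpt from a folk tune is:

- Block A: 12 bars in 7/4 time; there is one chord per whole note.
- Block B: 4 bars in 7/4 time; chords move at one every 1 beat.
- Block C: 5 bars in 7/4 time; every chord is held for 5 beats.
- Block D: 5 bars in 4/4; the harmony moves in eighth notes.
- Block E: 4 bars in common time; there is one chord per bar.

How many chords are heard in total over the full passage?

100 chords

A has 84 beats and chords last 4 each, so 21 chords.
B has 28 beats and chords last 1 each, so 28 chords.
C has 35 beats and chords last 5 each, so 7 chords.
D has 20 beats and chords last 0.5 each, so 40 chords.
E has 16 beats and chords last 4 each, so 4 chords.
Total: 21 + 28 + 7 + 40 + 4 = 100.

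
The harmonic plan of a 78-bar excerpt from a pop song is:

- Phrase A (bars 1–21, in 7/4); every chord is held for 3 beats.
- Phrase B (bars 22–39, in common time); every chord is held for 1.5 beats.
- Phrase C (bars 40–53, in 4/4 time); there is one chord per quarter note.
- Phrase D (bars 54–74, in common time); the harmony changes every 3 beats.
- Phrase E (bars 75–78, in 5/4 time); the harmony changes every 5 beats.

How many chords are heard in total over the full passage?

185 chords

A: 21 bars × 7 beats = 147 beats; 3 beats/chord → 49 chords.
B: 18 bars × 4 beats = 72 beats; 1.5 beats/chord → 48 chords.
C: 14 bars × 4 beats = 56 beats; 1 beat/chord → 56 chords.
D: 21 bars × 4 beats = 84 beats; 3 beats/chord → 28 chords.
E: 4 bars × 5 beats = 20 beats; 5 beats/chord → 4 chords.
Total: 49 + 48 + 56 + 28 + 4 = 185.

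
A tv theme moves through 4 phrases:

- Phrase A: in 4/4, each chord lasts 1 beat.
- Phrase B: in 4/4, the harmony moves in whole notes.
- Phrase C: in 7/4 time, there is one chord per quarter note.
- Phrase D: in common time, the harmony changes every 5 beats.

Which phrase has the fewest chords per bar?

A: each chord is 1 beat in 4/4, so 4 per bar.
B: each chord is 4 beats in 4/4, so 1 per bar.
C: each chord is 1 beat in 7/4, so 7 per bar.
D: each chord is 5 beats in 4/4, so 0.8 per bar.
Slowest is D at 0.8 chords/bar.

Phrase D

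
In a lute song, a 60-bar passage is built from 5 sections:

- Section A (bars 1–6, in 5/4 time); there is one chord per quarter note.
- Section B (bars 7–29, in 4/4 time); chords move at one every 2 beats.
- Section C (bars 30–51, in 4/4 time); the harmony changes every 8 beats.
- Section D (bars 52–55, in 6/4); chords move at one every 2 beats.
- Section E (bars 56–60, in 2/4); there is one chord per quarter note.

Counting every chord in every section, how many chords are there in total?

A has 30 beats and chords last 1 each, so 30 chords.
B has 92 beats and chords last 2 each, so 46 chords.
C has 88 beats and chords last 8 each, so 11 chords.
D has 24 beats and chords last 2 each, so 12 chords.
E has 10 beats and chords last 1 each, so 10 chords.
Total: 30 + 46 + 11 + 12 + 10 = 109.

109 chords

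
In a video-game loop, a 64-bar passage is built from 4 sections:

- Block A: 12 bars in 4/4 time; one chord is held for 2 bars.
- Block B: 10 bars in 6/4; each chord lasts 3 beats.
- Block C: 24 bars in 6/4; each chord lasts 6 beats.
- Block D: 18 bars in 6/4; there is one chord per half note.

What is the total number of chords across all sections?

A has 48 beats and chords last 8 each, so 6 chords.
B has 60 beats and chords last 3 each, so 20 chords.
C has 144 beats and chords last 6 each, so 24 chords.
D has 108 beats and chords last 2 each, so 54 chords.
Total: 6 + 20 + 24 + 54 = 104.

104 chords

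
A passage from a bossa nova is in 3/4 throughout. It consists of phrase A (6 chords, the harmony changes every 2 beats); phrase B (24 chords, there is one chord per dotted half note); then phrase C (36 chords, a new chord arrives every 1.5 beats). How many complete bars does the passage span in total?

A: 6 × 2 = 12 beats = 4 bars.
B: 24 × 3 = 72 beats = 24 bars.
C: 36 × 1.5 = 54 beats = 18 bars.
Total: 4 + 24 + 18 = 46 bars.

46 bars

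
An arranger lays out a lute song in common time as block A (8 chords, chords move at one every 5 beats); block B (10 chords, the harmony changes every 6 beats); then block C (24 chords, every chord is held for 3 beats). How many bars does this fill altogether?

A: 8 × 5 = 40 beats = 10 bars.
B: 10 × 6 = 60 beats = 15 bars.
C: 24 × 3 = 72 beats = 18 bars.
Total: 10 + 15 + 18 = 43 bars.

43 bars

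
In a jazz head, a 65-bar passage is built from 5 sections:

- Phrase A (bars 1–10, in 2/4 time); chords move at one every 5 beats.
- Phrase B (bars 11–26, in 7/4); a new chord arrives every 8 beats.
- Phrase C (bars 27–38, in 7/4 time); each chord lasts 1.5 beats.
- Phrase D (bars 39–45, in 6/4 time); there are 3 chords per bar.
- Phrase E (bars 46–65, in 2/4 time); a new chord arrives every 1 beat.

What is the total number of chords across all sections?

A: 10 bars × 2 beats = 20 beats; 5 beats/chord → 4 chords.
B: 16 bars × 7 beats = 112 beats; 8 beats/chord → 14 chords.
C: 12 bars × 7 beats = 84 beats; 1.5 beats/chord → 56 chords.
D: 7 bars × 6 beats = 42 beats; 2 beats/chord → 21 chords.
E: 20 bars × 2 beats = 40 beats; 1 beat/chord → 40 chords.
Total: 4 + 14 + 56 + 21 + 40 = 135.

135 chords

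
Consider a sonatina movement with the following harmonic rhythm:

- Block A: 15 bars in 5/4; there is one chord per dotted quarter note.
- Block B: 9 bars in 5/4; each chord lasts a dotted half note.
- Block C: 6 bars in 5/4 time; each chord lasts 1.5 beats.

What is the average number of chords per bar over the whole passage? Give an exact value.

A: 15 × 5 = 75 beats ÷ 1.5 = 50 chords.
B: 9 × 5 = 45 beats ÷ 3 = 15 chords.
C: 6 × 5 = 30 beats ÷ 1.5 = 20 chords.
Overall: 85 chords over 30 bars → 85/30 = 17/6 chords per bar.

17/6 chords per bar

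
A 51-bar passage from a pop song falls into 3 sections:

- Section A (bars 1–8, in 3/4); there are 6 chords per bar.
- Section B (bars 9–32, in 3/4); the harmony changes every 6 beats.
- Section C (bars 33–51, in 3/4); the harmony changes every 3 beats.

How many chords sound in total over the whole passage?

A: 8 bars × 3 beats = 24 beats; 0.5 beats/chord → 48 chords.
B: 24 bars × 3 beats = 72 beats; 6 beats/chord → 12 chords.
C: 19 bars × 3 beats = 57 beats; 3 beats/chord → 19 chords.
Total: 48 + 12 + 19 = 79.

79 chords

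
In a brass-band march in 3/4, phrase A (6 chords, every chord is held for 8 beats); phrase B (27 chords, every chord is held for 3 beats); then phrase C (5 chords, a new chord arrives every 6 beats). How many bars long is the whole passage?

53 bars

A: 6 × 8 = 48 beats = 16 bars.
B: 27 × 3 = 81 beats = 27 bars.
C: 5 × 6 = 30 beats = 10 bars.
Total: 16 + 27 + 10 = 53 bars.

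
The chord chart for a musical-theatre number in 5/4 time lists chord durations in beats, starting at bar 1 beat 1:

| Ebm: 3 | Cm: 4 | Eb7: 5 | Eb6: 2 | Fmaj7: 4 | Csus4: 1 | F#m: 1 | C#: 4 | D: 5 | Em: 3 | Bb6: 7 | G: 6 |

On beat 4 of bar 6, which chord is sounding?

Beat 4 of bar 6 is beat (6−1)×5 + 4 = 29 overall.
Running totals: Ebm ends at 3, Cm ends at 7, Eb7 ends at 12, Eb6 ends at 14, Fmaj7 ends at 18, Csus4 ends at 19, F#m ends at 20, C# ends at 24, D ends at 29.
Beat 29 falls within D.

D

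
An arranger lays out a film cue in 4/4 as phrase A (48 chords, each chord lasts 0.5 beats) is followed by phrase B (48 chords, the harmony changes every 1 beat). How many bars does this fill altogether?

18 bars

A: 48 × 0.5 = 24 beats = 6 bars.
B: 48 × 1 = 48 beats = 12 bars.
Total: 6 + 12 = 18 bars.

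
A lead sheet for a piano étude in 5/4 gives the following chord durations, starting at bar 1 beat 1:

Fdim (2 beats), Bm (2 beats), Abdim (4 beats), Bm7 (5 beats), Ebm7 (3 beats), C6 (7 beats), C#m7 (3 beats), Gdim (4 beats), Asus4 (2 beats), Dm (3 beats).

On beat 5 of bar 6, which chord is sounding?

Gdim

Beat 5 of bar 6 is beat (6−1)×5 + 5 = 30 overall.
Running totals: Fdim ends at 2, Bm ends at 4, Abdim ends at 8, Bm7 ends at 13, Ebm7 ends at 16, C6 ends at 23, C#m7 ends at 26, Gdim ends at 30.
Beat 30 falls within Gdim.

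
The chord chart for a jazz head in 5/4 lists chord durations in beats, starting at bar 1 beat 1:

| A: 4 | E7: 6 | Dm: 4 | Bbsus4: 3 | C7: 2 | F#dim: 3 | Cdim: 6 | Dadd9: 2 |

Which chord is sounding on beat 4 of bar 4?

C7

Beat 4 of bar 4 is beat (4−1)×5 + 4 = 19 overall.
Running totals: A ends at 4, E7 ends at 10, Dm ends at 14, Bbsus4 ends at 17, C7 ends at 19.
Beat 19 falls within C7.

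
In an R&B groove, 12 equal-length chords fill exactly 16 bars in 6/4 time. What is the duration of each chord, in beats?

8 beats

16 bars × 6 beats/bar = 96 beats total.
96 beats ÷ 12 chords = 8 beats per chord.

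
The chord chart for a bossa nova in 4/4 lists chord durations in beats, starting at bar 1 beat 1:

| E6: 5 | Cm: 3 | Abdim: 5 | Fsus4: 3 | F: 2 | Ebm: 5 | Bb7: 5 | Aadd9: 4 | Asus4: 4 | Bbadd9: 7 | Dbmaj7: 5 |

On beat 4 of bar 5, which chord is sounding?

Ebm

Beat 4 of bar 5 is beat (5−1)×4 + 4 = 20 overall.
Running totals: E6 ends at 5, Cm ends at 8, Abdim ends at 13, Fsus4 ends at 16, F ends at 18, Ebm ends at 23.
Beat 20 falls within Ebm.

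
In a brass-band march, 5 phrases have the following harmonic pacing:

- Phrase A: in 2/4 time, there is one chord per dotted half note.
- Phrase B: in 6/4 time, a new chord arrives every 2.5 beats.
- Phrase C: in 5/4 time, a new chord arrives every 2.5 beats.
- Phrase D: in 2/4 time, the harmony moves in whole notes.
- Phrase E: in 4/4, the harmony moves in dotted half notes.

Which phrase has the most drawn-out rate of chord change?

A: 2/3 = 2/3 chords/bar.
B: 6/2.5 = 2.4 chords/bar.
C: 5/2.5 = 2 chords/bar.
D: 2/4 = 0.5 chords/bar.
E: 4/3 = 4/3 chords/bar.
Slowest is D at 0.5 chords/bar.

Phrase D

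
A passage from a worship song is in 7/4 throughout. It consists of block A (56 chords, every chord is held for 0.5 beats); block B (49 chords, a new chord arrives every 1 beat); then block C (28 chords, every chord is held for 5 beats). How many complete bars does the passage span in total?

A: 56 × 0.5 = 28 beats = 4 bars.
B: 49 × 1 = 49 beats = 7 bars.
C: 28 × 5 = 140 beats = 20 bars.
Total: 4 + 7 + 20 = 31 bars.

31 bars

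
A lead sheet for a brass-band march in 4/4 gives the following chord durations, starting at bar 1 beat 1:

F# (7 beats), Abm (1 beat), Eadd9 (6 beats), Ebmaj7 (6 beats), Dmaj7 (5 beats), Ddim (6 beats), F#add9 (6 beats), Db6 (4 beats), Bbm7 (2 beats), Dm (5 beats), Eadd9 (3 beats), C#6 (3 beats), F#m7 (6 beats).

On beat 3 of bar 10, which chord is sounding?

Beat 3 of bar 10 is beat (10−1)×4 + 3 = 39 overall.
Running totals: F# ends at 7, Abm ends at 8, Eadd9 ends at 14, Ebmaj7 ends at 20, Dmaj7 ends at 25, Ddim ends at 31, F#add9 ends at 37, Db6 ends at 41.
Beat 39 falls within Db6.

Db6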